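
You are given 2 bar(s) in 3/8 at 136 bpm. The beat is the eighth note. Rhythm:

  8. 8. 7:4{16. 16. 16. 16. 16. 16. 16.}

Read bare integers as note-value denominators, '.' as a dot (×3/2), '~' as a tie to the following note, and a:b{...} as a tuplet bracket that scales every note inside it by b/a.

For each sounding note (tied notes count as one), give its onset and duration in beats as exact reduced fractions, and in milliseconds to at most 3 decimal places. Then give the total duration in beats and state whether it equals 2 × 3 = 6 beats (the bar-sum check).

1) 0.0ms=0b +661.765ms=3/2b
2) 661.765ms=3/2b +661.765ms=3/2b
3) 1323.529ms=3b +189.076ms=3/7b
4) 1512.605ms=24/7b +189.076ms=3/7b
5) 1701.681ms=27/7b +189.076ms=3/7b
6) 1890.756ms=30/7b +189.076ms=3/7b
7) 2079.832ms=33/7b +189.076ms=3/7b
8) 2268.908ms=36/7b +189.076ms=3/7b
9) 2457.983ms=39/7b +189.076ms=3/7b
Σ=6b of 6 (136bpm 3/8) — PASS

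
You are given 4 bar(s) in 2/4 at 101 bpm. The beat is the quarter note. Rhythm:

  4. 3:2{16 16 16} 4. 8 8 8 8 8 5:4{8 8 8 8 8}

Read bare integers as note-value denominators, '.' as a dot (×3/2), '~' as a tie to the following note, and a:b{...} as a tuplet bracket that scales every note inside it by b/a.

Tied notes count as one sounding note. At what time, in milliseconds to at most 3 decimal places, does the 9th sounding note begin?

1. 0.0ms @ 0 + 891.089ms (3/2)
2. 891.089ms @ 3/2 + 99.01ms (1/6)
3. 990.099ms @ 5/3 + 99.01ms (1/6)
4. 1089.109ms @ 11/6 + 99.01ms (1/6)
5. 1188.119ms @ 2 + 891.089ms (3/2)
6. 2079.208ms @ 7/2 + 297.03ms (1/2)
7. 2376.238ms @ 4 + 297.03ms (1/2)
8. 2673.267ms @ 9/2 + 297.03ms (1/2)
9. 2970.297ms @ 5 + 297.03ms (1/2)
10. 3267.327ms @ 11/2 + 297.03ms (1/2)
11. 3564.356ms @ 6 + 237.624ms (2/5)
12. 3801.98ms @ 32/5 + 237.624ms (2/5)
13. 4039.604ms @ 34/5 + 237.624ms (2/5)
14. 4277.228ms @ 36/5 + 237.624ms (2/5)
15. 4514.851ms @ 38/5 + 237.624ms (2/5)

note 9 onset = 5b = 2970.297ms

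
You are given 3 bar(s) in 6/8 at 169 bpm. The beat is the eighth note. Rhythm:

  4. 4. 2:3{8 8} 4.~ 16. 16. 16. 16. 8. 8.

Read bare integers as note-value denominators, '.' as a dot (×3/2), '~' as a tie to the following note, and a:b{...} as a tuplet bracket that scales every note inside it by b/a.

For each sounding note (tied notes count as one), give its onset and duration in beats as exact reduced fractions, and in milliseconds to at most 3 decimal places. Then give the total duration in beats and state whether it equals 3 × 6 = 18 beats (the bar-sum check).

1) 0.0ms=0b +1065.089ms=3b
2) 1065.089ms=3b +1065.089ms=3b
3) 2130.178ms=6b +532.544ms=3/2b
4) 2662.722ms=15/2b +532.544ms=3/2b
5) 3195.266ms=9b +1331.361ms=15/4b
6) 4526.627ms=51/4b +266.272ms=3/4b
7) 4792.899ms=27/2b +266.272ms=3/4b
8) 5059.172ms=57/4b +266.272ms=3/4b
9) 5325.444ms=15b +532.544ms=3/2b
10) 5857.988ms=33/2b +532.544ms=3/2b
Σ=18b of 18 (169bpm 6/8) — PASS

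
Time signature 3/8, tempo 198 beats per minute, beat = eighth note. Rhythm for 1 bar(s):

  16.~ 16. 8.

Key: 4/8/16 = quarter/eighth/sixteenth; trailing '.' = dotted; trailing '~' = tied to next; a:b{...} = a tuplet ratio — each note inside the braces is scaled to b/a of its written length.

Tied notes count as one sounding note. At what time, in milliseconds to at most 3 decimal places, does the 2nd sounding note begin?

note 2 onset = 3/2b = 454.545ms

1. 0.0ms @ 0 + 454.545ms (3/2)
2. 454.545ms @ 3/2 + 454.545ms (3/2)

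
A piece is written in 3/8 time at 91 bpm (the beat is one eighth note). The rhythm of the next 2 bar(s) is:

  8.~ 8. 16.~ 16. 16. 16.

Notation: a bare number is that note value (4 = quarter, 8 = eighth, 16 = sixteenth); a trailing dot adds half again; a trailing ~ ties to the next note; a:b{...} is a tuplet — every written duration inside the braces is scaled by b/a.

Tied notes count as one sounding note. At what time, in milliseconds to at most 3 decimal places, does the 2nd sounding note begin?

1. 0.0ms @ 0 + 1978.022ms (3)
2. 1978.022ms @ 3 + 989.011ms (3/2)
3. 2967.033ms @ 9/2 + 494.505ms (3/4)
4. 3461.538ms @ 21/4 + 494.505ms (3/4)

note 2 onset = 3b = 1978.022ms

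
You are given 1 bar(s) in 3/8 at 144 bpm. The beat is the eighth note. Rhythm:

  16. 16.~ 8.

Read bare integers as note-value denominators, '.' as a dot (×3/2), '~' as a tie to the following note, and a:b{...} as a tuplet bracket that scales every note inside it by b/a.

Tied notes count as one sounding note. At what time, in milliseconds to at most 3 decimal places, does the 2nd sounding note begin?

note 2 onset = 3/4b = 312.5ms

1. 0.0ms @ 0 + 312.5ms (3/4)
2. 312.5ms @ 3/4 + 937.5ms (9/4)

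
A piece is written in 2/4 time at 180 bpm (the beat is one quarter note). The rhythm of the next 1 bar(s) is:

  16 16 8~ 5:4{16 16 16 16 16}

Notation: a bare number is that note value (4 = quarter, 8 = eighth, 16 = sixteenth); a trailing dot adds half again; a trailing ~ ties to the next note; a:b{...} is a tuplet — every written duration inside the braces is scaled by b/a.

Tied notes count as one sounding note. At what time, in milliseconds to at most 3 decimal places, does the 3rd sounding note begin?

note 3 onset = 1/2b = 166.667ms

1. 0.0ms @ 0 + 83.333ms (1/4)
2. 83.333ms @ 1/4 + 83.333ms (1/4)
3. 166.667ms @ 1/2 + 233.333ms (7/10)
4. 400.0ms @ 6/5 + 66.667ms (1/5)
5. 466.667ms @ 7/5 + 66.667ms (1/5)
6. 533.333ms @ 8/5 + 66.667ms (1/5)
7. 600.0ms @ 9/5 + 66.667ms (1/5)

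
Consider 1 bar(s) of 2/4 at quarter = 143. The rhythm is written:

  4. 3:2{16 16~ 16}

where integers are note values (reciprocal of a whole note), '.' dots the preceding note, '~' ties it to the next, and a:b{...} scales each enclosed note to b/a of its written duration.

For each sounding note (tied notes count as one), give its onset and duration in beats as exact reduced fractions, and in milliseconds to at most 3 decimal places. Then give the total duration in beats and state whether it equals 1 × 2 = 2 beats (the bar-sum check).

1) 0.0ms=0b +629.371ms=3/2b
2) 629.371ms=3/2b +69.93ms=1/6b
3) 699.301ms=5/3b +139.86ms=1/3b
Σ=2b of 2 (143bpm 2/4) — PASS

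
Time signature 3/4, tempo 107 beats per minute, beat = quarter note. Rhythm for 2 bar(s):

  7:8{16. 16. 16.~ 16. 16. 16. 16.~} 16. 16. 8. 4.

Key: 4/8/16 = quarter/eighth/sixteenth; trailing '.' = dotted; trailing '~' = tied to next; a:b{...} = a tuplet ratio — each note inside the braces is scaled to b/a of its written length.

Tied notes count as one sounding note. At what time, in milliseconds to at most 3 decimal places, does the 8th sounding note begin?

1. 0.0ms @ 0 + 240.32ms (3/7)
2. 240.32ms @ 3/7 + 240.32ms (3/7)
3. 480.641ms @ 6/7 + 480.641ms (6/7)
4. 961.282ms @ 12/7 + 240.32ms (3/7)
5. 1201.602ms @ 15/7 + 240.32ms (3/7)
6. 1441.923ms @ 18/7 + 450.601ms (45/56)
7. 1892.523ms @ 27/8 + 210.28ms (3/8)
8. 2102.804ms @ 15/4 + 420.561ms (3/4)
9. 2523.364ms @ 9/2 + 841.121ms (3/2)

note 8 onset = 15/4b = 2102.804ms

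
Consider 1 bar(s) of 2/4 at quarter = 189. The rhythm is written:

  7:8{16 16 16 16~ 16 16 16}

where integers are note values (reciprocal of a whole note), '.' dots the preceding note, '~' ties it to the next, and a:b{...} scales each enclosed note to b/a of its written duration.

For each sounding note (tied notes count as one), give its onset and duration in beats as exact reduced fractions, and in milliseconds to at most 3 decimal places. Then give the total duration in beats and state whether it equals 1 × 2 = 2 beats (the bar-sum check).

1) 0.0ms=0b +90.703ms=2/7b
2) 90.703ms=2/7b +90.703ms=2/7b
3) 181.406ms=4/7b +90.703ms=2/7b
4) 272.109ms=6/7b +181.406ms=4/7b
5) 453.515ms=10/7b +90.703ms=2/7b
6) 544.218ms=12/7b +90.703ms=2/7b
Σ=2b of 2 (189bpm 2/4) — PASS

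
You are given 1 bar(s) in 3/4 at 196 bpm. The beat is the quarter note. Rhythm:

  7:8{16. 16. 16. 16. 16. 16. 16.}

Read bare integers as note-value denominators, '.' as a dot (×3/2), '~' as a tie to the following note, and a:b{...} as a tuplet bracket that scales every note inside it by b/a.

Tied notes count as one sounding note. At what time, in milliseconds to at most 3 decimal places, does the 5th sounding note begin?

1. 0.0ms @ 0 + 131.195ms (3/7)
2. 131.195ms @ 3/7 + 131.195ms (3/7)
3. 262.391ms @ 6/7 + 131.195ms (3/7)
4. 393.586ms @ 9/7 + 131.195ms (3/7)
5. 524.781ms @ 12/7 + 131.195ms (3/7)
6. 655.977ms @ 15/7 + 131.195ms (3/7)
7. 787.172ms @ 18/7 + 131.195ms (3/7)

note 5 onset = 12/7b = 524.781ms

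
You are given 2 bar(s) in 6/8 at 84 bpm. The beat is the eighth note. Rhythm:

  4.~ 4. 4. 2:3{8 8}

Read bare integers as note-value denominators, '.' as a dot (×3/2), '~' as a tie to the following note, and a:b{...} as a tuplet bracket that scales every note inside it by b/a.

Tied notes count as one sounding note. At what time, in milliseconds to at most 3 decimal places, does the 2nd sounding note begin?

1. 0.0ms @ 0 + 4285.714ms (6)
2. 4285.714ms @ 6 + 2142.857ms (3)
3. 6428.571ms @ 9 + 1071.429ms (3/2)
4. 7500.0ms @ 21/2 + 1071.429ms (3/2)

note 2 onset = 6b = 4285.714ms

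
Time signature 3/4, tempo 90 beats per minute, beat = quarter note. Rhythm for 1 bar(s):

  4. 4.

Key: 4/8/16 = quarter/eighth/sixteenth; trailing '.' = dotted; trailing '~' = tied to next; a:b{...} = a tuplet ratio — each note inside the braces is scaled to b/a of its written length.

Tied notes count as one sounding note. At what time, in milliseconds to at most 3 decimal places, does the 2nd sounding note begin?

note 2 onset = 3/2b = 1000.0ms

1. 0.0ms @ 0 + 1000.0ms (3/2)
2. 1000.0ms @ 3/2 + 1000.0ms (3/2)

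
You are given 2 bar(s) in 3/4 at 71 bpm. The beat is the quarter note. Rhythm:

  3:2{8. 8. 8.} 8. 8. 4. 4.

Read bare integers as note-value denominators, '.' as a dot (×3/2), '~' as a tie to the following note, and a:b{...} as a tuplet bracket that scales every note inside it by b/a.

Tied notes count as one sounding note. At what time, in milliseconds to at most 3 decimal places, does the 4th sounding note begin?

1. 0.0ms @ 0 + 422.535ms (1/2)
2. 422.535ms @ 1/2 + 422.535ms (1/2)
3. 845.07ms @ 1 + 422.535ms (1/2)
4. 1267.606ms @ 3/2 + 633.803ms (3/4)
5. 1901.408ms @ 9/4 + 633.803ms (3/4)
6. 2535.211ms @ 3 + 1267.606ms (3/2)
7. 3802.817ms @ 9/2 + 1267.606ms (3/2)

note 4 onset = 3/2b = 1267.606ms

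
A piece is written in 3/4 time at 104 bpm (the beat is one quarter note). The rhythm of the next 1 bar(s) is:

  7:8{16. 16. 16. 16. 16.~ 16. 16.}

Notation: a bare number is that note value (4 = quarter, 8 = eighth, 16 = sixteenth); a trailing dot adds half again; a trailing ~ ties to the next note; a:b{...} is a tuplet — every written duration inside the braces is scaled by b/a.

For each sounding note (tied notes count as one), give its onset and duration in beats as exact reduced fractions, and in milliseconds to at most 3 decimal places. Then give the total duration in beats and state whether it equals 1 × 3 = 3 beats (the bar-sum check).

1) 0.0ms=0b +247.253ms=3/7b
2) 247.253ms=3/7b +247.253ms=3/7b
3) 494.505ms=6/7b +247.253ms=3/7b
4) 741.758ms=9/7b +247.253ms=3/7b
5) 989.011ms=12/7b +494.505ms=6/7b
6) 1483.516ms=18/7b +247.253ms=3/7b
Σ=3b of 3 (104bpm 3/4) — PASS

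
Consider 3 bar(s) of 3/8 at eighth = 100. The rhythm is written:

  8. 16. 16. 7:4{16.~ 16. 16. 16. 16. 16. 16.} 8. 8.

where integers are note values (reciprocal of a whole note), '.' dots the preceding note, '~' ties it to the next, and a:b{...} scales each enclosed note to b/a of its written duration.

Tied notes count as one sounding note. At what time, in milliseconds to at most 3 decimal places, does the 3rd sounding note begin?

1. 0.0ms @ 0 + 900.0ms (3/2)
2. 900.0ms @ 3/2 + 450.0ms (3/4)
3. 1350.0ms @ 9/4 + 450.0ms (3/4)
4. 1800.0ms @ 3 + 514.286ms (6/7)
5. 2314.286ms @ 27/7 + 257.143ms (3/7)
6. 2571.429ms @ 30/7 + 257.143ms (3/7)
7. 2828.571ms @ 33/7 + 257.143ms (3/7)
8. 3085.714ms @ 36/7 + 257.143ms (3/7)
9. 3342.857ms @ 39/7 + 257.143ms (3/7)
10. 3600.0ms @ 6 + 900.0ms (3/2)
11. 4500.0ms @ 15/2 + 900.0ms (3/2)

note 3 onset = 9/4b = 1350.0ms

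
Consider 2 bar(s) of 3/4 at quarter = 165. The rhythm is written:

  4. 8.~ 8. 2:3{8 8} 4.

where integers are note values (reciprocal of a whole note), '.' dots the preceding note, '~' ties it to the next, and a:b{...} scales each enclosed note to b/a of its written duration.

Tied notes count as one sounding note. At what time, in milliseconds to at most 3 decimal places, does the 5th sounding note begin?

1. 0.0ms @ 0 + 545.455ms (3/2)
2. 545.455ms @ 3/2 + 545.455ms (3/2)
3. 1090.909ms @ 3 + 272.727ms (3/4)
4. 1363.636ms @ 15/4 + 272.727ms (3/4)
5. 1636.364ms @ 9/2 + 545.455ms (3/2)

note 5 onset = 9/2b = 1636.364ms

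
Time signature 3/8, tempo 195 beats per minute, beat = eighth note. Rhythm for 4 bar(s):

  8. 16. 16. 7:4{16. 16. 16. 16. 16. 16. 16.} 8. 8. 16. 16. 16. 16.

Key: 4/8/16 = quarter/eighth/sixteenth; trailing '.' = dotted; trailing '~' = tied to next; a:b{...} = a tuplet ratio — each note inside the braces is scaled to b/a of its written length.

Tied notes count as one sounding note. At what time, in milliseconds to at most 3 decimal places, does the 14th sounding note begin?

note 14 onset = 39/4b = 3000.0ms

1. 0.0ms @ 0 + 461.538ms (3/2)
2. 461.538ms @ 3/2 + 230.769ms (3/4)
3. 692.308ms @ 9/4 + 230.769ms (3/4)
4. 923.077ms @ 3 + 131.868ms (3/7)
5. 1054.945ms @ 24/7 + 131.868ms (3/7)
6. 1186.813ms @ 27/7 + 131.868ms (3/7)
7. 1318.681ms @ 30/7 + 131.868ms (3/7)
8. 1450.549ms @ 33/7 + 131.868ms (3/7)
9. 1582.418ms @ 36/7 + 131.868ms (3/7)
10. 1714.286ms @ 39/7 + 131.868ms (3/7)
11. 1846.154ms @ 6 + 461.538ms (3/2)
12. 2307.692ms @ 15/2 + 461.538ms (3/2)
13. 2769.231ms @ 9 + 230.769ms (3/4)
14. 3000.0ms @ 39/4 + 230.769ms (3/4)
15. 3230.769ms @ 21/2 + 230.769ms (3/4)
16. 3461.538ms @ 45/4 + 230.769ms (3/4)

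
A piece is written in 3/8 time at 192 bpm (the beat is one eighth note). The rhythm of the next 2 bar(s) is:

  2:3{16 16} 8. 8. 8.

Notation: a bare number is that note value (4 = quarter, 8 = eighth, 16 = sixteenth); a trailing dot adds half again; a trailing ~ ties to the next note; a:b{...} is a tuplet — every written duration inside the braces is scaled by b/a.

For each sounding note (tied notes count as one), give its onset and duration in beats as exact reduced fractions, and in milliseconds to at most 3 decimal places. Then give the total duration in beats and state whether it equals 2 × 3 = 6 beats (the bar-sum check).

1) 0.0ms=0b +234.375ms=3/4b
2) 234.375ms=3/4b +234.375ms=3/4b
3) 468.75ms=3/2b +468.75ms=3/2b
4) 937.5ms=3b +468.75ms=3/2b
5) 1406.25ms=9/2b +468.75ms=3/2b
Σ=6b of 6 (192bpm 3/8) — PASS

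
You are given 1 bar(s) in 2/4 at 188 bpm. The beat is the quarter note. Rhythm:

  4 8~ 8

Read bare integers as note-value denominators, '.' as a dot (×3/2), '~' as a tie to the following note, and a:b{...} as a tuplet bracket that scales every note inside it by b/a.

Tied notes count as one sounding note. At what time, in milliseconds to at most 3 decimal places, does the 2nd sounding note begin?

note 2 onset = 1b = 319.149ms

1. 0.0ms @ 0 + 319.149ms (1)
2. 319.149ms @ 1 + 319.149ms (1)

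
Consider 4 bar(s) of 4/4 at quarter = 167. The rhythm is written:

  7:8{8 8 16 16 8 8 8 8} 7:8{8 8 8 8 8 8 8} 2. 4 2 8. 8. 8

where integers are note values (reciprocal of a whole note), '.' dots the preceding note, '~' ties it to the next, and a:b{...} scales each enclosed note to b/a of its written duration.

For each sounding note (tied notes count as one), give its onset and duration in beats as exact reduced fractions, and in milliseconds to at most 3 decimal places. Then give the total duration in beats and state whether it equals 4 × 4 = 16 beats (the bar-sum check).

1) 0.0ms=0b +205.304ms=4/7b
2) 205.304ms=4/7b +205.304ms=4/7b
3) 410.607ms=8/7b +102.652ms=2/7b
4) 513.259ms=10/7b +102.652ms=2/7b
5) 615.911ms=12/7b +205.304ms=4/7b
6) 821.215ms=16/7b +205.304ms=4/7b
7) 1026.518ms=20/7b +205.304ms=4/7b
8) 1231.822ms=24/7b +205.304ms=4/7b
9) 1437.126ms=4b +205.304ms=4/7b
10) 1642.429ms=32/7b +205.304ms=4/7b
11) 1847.733ms=36/7b +205.304ms=4/7b
12) 2053.037ms=40/7b +205.304ms=4/7b
13) 2258.34ms=44/7b +205.304ms=4/7b
14) 2463.644ms=48/7b +205.304ms=4/7b
15) 2668.948ms=52/7b +205.304ms=4/7b
16) 2874.251ms=8b +1077.844ms=3b
17) 3952.096ms=11b +359.281ms=1b
18) 4311.377ms=12b +718.563ms=2b
19) 5029.94ms=14b +269.461ms=3/4b
20) 5299.401ms=59/4b +269.461ms=3/4b
21) 5568.862ms=31/2b +179.641ms=1/2b
Σ=16b of 16 (167bpm 4/4) — PASS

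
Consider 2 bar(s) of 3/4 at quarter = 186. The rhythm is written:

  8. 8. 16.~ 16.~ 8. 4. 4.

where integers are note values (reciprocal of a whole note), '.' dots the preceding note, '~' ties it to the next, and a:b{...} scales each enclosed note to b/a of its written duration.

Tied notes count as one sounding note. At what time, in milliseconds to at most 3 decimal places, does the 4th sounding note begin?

1. 0.0ms @ 0 + 241.935ms (3/4)
2. 241.935ms @ 3/4 + 241.935ms (3/4)
3. 483.871ms @ 3/2 + 483.871ms (3/2)
4. 967.742ms @ 3 + 483.871ms (3/2)
5. 1451.613ms @ 9/2 + 483.871ms (3/2)

note 4 onset = 3b = 967.742ms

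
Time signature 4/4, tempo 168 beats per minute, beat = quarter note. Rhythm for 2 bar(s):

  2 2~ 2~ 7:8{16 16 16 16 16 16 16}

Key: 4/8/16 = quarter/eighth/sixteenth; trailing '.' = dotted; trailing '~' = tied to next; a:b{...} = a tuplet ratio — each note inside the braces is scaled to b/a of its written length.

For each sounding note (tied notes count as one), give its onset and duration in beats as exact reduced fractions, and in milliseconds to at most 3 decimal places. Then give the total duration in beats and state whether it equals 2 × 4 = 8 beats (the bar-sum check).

1) 0.0ms=0b +714.286ms=2b
2) 714.286ms=2b +1530.612ms=30/7b
3) 2244.898ms=44/7b +102.041ms=2/7b
4) 2346.939ms=46/7b +102.041ms=2/7b
5) 2448.98ms=48/7b +102.041ms=2/7b
6) 2551.02ms=50/7b +102.041ms=2/7b
7) 2653.061ms=52/7b +102.041ms=2/7b
8) 2755.102ms=54/7b +102.041ms=2/7b
Σ=8b of 8 (168bpm 4/4) — PASS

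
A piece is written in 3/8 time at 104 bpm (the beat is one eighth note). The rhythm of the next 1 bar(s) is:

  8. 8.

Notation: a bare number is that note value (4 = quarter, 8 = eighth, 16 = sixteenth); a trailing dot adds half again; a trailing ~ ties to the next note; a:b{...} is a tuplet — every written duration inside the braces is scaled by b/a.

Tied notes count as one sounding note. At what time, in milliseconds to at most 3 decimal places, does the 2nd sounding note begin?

note 2 onset = 3/2b = 865.385ms

1. 0.0ms @ 0 + 865.385ms (3/2)
2. 865.385ms @ 3/2 + 865.385ms (3/2)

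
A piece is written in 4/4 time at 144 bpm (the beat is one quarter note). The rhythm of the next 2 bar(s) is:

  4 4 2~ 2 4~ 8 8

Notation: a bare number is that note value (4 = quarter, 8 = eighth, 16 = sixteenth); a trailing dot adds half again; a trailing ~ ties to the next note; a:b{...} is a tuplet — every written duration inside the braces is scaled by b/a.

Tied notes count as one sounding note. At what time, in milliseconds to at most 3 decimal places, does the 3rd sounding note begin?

1. 0.0ms @ 0 + 416.667ms (1)
2. 416.667ms @ 1 + 416.667ms (1)
3. 833.333ms @ 2 + 1666.667ms (4)
4. 2500.0ms @ 6 + 625.0ms (3/2)
5. 3125.0ms @ 15/2 + 208.333ms (1/2)

note 3 onset = 2b = 833.333ms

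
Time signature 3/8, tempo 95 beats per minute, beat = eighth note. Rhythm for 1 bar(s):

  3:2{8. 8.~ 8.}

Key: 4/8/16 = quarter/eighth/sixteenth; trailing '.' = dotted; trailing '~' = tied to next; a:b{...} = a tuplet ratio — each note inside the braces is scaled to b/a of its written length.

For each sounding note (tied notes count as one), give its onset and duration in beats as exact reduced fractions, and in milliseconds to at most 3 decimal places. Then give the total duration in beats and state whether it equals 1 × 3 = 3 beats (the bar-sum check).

1) 0.0ms=0b +631.579ms=1b
2) 631.579ms=1b +1263.158ms=2b
Σ=3b of 3 (95bpm 3/8) — PASS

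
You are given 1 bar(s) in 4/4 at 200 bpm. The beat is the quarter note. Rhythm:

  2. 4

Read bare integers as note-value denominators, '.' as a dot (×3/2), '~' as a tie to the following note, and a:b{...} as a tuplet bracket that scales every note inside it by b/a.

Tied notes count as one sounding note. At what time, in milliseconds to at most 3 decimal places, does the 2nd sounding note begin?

1. 0.0ms @ 0 + 900.0ms (3)
2. 900.0ms @ 3 + 300.0ms (1)

note 2 onset = 3b = 900.0ms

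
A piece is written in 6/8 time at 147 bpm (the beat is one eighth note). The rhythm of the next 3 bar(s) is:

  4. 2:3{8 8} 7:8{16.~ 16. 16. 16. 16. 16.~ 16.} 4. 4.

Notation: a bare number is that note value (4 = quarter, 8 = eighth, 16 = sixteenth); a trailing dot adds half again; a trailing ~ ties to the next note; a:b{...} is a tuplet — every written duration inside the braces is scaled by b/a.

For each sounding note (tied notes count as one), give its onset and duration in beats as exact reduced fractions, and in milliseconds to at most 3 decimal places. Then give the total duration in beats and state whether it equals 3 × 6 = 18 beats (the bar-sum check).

1) 0.0ms=0b +1224.49ms=3b
2) 1224.49ms=3b +612.245ms=3/2b
3) 1836.735ms=9/2b +612.245ms=3/2b
4) 2448.98ms=6b +699.708ms=12/7b
5) 3148.688ms=54/7b +349.854ms=6/7b
6) 3498.542ms=60/7b +349.854ms=6/7b
7) 3848.397ms=66/7b +349.854ms=6/7b
8) 4198.251ms=72/7b +699.708ms=12/7b
9) 4897.959ms=12b +1224.49ms=3b
10) 6122.449ms=15b +1224.49ms=3b
Σ=18b of 18 (147bpm 6/8) — PASS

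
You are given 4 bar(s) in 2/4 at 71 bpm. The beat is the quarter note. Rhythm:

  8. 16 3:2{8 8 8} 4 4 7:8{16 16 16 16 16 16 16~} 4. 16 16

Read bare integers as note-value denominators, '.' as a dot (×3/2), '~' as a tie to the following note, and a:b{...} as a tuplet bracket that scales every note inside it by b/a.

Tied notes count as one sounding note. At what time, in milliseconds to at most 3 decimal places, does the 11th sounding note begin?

1. 0.0ms @ 0 + 633.803ms (3/4)
2. 633.803ms @ 3/4 + 211.268ms (1/4)
3. 845.07ms @ 1 + 281.69ms (1/3)
4. 1126.761ms @ 4/3 + 281.69ms (1/3)
5. 1408.451ms @ 5/3 + 281.69ms (1/3)
6. 1690.141ms @ 2 + 845.07ms (1)
7. 2535.211ms @ 3 + 845.07ms (1)
8. 3380.282ms @ 4 + 241.449ms (2/7)
9. 3621.73ms @ 30/7 + 241.449ms (2/7)
10. 3863.179ms @ 32/7 + 241.449ms (2/7)
11. 4104.628ms @ 34/7 + 241.449ms (2/7)
12. 4346.076ms @ 36/7 + 241.449ms (2/7)
13. 4587.525ms @ 38/7 + 241.449ms (2/7)
14. 4828.974ms @ 40/7 + 1509.054ms (25/14)
15. 6338.028ms @ 15/2 + 211.268ms (1/4)
16. 6549.296ms @ 31/4 + 211.268ms (1/4)

note 11 onset = 34/7b = 4104.628ms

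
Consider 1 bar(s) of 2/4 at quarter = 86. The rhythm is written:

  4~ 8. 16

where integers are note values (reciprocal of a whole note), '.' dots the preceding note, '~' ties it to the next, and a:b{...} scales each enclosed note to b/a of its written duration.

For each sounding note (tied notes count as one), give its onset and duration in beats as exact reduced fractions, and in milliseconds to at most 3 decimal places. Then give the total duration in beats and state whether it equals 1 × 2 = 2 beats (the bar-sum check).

1) 0.0ms=0b +1220.93ms=7/4b
2) 1220.93ms=7/4b +174.419ms=1/4b
Σ=2b of 2 (86bpm 2/4) — PASS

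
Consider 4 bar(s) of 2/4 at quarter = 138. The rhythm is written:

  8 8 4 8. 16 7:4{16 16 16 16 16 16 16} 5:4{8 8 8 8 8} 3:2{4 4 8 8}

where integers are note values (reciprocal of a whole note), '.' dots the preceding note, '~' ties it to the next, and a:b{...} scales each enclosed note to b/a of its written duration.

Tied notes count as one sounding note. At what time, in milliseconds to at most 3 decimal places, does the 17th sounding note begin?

note 17 onset = 28/5b = 2434.783ms

1. 0.0ms @ 0 + 217.391ms (1/2)
2. 217.391ms @ 1/2 + 217.391ms (1/2)
3. 434.783ms @ 1 + 434.783ms (1)
4. 869.565ms @ 2 + 326.087ms (3/4)
5. 1195.652ms @ 11/4 + 108.696ms (1/4)
6. 1304.348ms @ 3 + 62.112ms (1/7)
7. 1366.46ms @ 22/7 + 62.112ms (1/7)
8. 1428.571ms @ 23/7 + 62.112ms (1/7)
9. 1490.683ms @ 24/7 + 62.112ms (1/7)
10. 1552.795ms @ 25/7 + 62.112ms (1/7)
11. 1614.907ms @ 26/7 + 62.112ms (1/7)
12. 1677.019ms @ 27/7 + 62.112ms (1/7)
13. 1739.13ms @ 4 + 173.913ms (2/5)
14. 1913.043ms @ 22/5 + 173.913ms (2/5)
15. 2086.957ms @ 24/5 + 173.913ms (2/5)
16. 2260.87ms @ 26/5 + 173.913ms (2/5)
17. 2434.783ms @ 28/5 + 173.913ms (2/5)
18. 2608.696ms @ 6 + 289.855ms (2/3)
19. 2898.551ms @ 20/3 + 289.855ms (2/3)
20. 3188.406ms @ 22/3 + 144.928ms (1/3)
21. 3333.333ms @ 23/3 + 144.928ms (1/3)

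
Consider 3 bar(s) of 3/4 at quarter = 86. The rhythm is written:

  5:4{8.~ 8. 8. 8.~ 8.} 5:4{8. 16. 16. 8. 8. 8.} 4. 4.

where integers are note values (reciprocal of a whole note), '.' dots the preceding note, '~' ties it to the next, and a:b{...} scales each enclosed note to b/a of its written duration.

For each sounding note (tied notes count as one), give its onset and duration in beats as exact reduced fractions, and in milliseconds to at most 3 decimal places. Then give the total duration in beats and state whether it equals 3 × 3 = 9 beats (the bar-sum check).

1) 0.0ms=0b +837.209ms=6/5b
2) 837.209ms=6/5b +418.605ms=3/5b
3) 1255.814ms=9/5b +837.209ms=6/5b
4) 2093.023ms=3b +418.605ms=3/5b
5) 2511.628ms=18/5b +209.302ms=3/10b
6) 2720.93ms=39/10b +209.302ms=3/10b
7) 2930.233ms=21/5b +418.605ms=3/5b
8) 3348.837ms=24/5b +418.605ms=3/5b
9) 3767.442ms=27/5b +418.605ms=3/5b
10) 4186.047ms=6b +1046.512ms=3/2b
11) 5232.558ms=15/2b +1046.512ms=3/2b
Σ=9b of 9 (86bpm 3/4) — PASS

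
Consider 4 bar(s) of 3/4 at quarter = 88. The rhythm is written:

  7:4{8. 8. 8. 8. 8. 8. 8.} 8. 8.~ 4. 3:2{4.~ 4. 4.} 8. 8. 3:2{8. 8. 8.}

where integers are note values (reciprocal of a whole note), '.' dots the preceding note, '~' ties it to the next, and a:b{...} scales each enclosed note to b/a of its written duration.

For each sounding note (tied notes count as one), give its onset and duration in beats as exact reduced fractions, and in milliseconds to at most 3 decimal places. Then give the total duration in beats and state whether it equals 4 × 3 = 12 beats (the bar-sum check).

1) 0.0ms=0b +292.208ms=3/7b
2) 292.208ms=3/7b +292.208ms=3/7b
3) 584.416ms=6/7b +292.208ms=3/7b
4) 876.623ms=9/7b +292.208ms=3/7b
5) 1168.831ms=12/7b +292.208ms=3/7b
6) 1461.039ms=15/7b +292.208ms=3/7b
7) 1753.247ms=18/7b +292.208ms=3/7b
8) 2045.455ms=3b +511.364ms=3/4b
9) 2556.818ms=15/4b +1534.091ms=9/4b
10) 4090.909ms=6b +1363.636ms=2b
11) 5454.545ms=8b +681.818ms=1b
12) 6136.364ms=9b +511.364ms=3/4b
13) 6647.727ms=39/4b +511.364ms=3/4b
14) 7159.091ms=21/2b +340.909ms=1/2b
15) 7500.0ms=11b +340.909ms=1/2b
16) 7840.909ms=23/2b +340.909ms=1/2b
Σ=12b of 12 (88bpm 3/4) — PASS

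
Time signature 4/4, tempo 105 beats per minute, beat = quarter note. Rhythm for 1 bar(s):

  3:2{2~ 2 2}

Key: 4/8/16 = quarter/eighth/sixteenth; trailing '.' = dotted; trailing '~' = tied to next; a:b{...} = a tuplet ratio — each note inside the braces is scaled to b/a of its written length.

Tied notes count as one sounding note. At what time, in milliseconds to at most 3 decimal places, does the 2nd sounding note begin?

note 2 onset = 8/3b = 1523.81ms

1. 0.0ms @ 0 + 1523.81ms (8/3)
2. 1523.81ms @ 8/3 + 761.905ms (4/3)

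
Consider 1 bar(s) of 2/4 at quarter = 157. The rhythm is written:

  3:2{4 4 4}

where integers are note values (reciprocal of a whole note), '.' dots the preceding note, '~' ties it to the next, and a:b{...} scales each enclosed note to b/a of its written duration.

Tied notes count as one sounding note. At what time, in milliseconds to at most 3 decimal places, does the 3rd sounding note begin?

note 3 onset = 4/3b = 509.554ms

1. 0.0ms @ 0 + 254.777ms (2/3)
2. 254.777ms @ 2/3 + 254.777ms (2/3)
3. 509.554ms @ 4/3 + 254.777ms (2/3)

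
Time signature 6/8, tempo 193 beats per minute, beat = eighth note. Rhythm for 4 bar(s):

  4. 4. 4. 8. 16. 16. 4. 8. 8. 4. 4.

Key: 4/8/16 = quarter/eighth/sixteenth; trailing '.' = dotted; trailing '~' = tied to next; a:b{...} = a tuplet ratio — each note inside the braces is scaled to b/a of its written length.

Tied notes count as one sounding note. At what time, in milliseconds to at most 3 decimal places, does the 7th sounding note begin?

note 7 onset = 12b = 3730.57ms

1. 0.0ms @ 0 + 932.642ms (3)
2. 932.642ms @ 3 + 932.642ms (3)
3. 1865.285ms @ 6 + 932.642ms (3)
4. 2797.927ms @ 9 + 466.321ms (3/2)
5. 3264.249ms @ 21/2 + 233.161ms (3/4)
6. 3497.409ms @ 45/4 + 233.161ms (3/4)
7. 3730.57ms @ 12 + 932.642ms (3)
8. 4663.212ms @ 15 + 466.321ms (3/2)
9. 5129.534ms @ 33/2 + 466.321ms (3/2)
10. 5595.855ms @ 18 + 932.642ms (3)
11. 6528.497ms @ 21 + 932.642ms (3)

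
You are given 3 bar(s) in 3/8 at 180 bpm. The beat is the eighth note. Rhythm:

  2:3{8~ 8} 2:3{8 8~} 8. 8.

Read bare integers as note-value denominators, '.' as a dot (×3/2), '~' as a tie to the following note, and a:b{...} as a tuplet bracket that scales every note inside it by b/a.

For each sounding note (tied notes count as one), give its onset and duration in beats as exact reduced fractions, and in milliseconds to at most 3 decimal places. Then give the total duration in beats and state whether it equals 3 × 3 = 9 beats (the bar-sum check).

1) 0.0ms=0b +1000.0ms=3b
2) 1000.0ms=3b +500.0ms=3/2b
3) 1500.0ms=9/2b +1000.0ms=3b
4) 2500.0ms=15/2b +500.0ms=3/2b
Σ=9b of 9 (180bpm 3/8) — PASS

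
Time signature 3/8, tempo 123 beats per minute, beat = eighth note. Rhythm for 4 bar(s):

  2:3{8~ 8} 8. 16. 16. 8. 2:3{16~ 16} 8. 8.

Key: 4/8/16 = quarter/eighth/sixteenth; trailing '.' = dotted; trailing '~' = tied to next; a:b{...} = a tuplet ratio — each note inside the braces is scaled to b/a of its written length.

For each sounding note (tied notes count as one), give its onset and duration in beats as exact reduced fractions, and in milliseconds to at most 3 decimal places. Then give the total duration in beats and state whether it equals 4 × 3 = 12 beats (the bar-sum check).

1) 0.0ms=0b +1463.415ms=3b
2) 1463.415ms=3b +731.707ms=3/2b
3) 2195.122ms=9/2b +365.854ms=3/4b
4) 2560.976ms=21/4b +365.854ms=3/4b
5) 2926.829ms=6b +731.707ms=3/2b
6) 3658.537ms=15/2b +731.707ms=3/2b
7) 4390.244ms=9b +731.707ms=3/2b
8) 5121.951ms=21/2b +731.707ms=3/2b
Σ=12b of 12 (123bpm 3/8) — PASS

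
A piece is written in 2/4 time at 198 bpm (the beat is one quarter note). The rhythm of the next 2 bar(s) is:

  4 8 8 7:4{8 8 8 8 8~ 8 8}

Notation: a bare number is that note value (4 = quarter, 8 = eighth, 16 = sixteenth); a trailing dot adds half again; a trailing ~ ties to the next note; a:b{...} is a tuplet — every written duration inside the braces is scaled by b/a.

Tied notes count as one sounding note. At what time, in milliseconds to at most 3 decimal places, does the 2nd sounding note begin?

1. 0.0ms @ 0 + 303.03ms (1)
2. 303.03ms @ 1 + 151.515ms (1/2)
3. 454.545ms @ 3/2 + 151.515ms (1/2)
4. 606.061ms @ 2 + 86.58ms (2/7)
5. 692.641ms @ 16/7 + 86.58ms (2/7)
6. 779.221ms @ 18/7 + 86.58ms (2/7)
7. 865.801ms @ 20/7 + 86.58ms (2/7)
8. 952.381ms @ 22/7 + 173.16ms (4/7)
9. 1125.541ms @ 26/7 + 86.58ms (2/7)

note 2 onset = 1b = 303.03ms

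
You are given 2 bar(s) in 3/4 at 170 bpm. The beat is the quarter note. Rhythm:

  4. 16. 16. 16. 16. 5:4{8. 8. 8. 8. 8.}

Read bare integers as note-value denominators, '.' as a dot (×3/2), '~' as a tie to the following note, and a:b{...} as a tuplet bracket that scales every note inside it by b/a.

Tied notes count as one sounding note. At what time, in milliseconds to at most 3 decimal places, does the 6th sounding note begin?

note 6 onset = 3b = 1058.824ms

1. 0.0ms @ 0 + 529.412ms (3/2)
2. 529.412ms @ 3/2 + 132.353ms (3/8)
3. 661.765ms @ 15/8 + 132.353ms (3/8)
4. 794.118ms @ 9/4 + 132.353ms (3/8)
5. 926.471ms @ 21/8 + 132.353ms (3/8)
6. 1058.824ms @ 3 + 211.765ms (3/5)
7. 1270.588ms @ 18/5 + 211.765ms (3/5)
8. 1482.353ms @ 21/5 + 211.765ms (3/5)
9. 1694.118ms @ 24/5 + 211.765ms (3/5)
10. 1905.882ms @ 27/5 + 211.765ms (3/5)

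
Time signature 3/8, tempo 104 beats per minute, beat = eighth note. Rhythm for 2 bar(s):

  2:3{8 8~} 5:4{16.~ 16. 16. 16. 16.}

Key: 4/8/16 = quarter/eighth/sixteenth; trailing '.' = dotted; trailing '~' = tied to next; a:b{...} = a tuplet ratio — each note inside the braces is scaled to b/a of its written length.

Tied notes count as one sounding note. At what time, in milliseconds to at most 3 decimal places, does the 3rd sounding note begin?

1. 0.0ms @ 0 + 865.385ms (3/2)
2. 865.385ms @ 3/2 + 1557.692ms (27/10)
3. 2423.077ms @ 21/5 + 346.154ms (3/5)
4. 2769.231ms @ 24/5 + 346.154ms (3/5)
5. 3115.385ms @ 27/5 + 346.154ms (3/5)

note 3 onset = 21/5b = 2423.077ms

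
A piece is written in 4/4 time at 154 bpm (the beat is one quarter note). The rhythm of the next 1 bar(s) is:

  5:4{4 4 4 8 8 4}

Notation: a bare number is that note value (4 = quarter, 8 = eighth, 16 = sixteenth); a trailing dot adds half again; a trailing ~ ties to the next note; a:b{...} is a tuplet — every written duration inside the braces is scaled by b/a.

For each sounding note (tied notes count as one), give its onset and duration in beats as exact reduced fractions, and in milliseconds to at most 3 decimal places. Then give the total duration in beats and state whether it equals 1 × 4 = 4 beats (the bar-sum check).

1) 0.0ms=0b +311.688ms=4/5b
2) 311.688ms=4/5b +311.688ms=4/5b
3) 623.377ms=8/5b +311.688ms=4/5b
4) 935.065ms=12/5b +155.844ms=2/5b
5) 1090.909ms=14/5b +155.844ms=2/5b
6) 1246.753ms=16/5b +311.688ms=4/5b
Σ=4b of 4 (154bpm 4/4) — PASS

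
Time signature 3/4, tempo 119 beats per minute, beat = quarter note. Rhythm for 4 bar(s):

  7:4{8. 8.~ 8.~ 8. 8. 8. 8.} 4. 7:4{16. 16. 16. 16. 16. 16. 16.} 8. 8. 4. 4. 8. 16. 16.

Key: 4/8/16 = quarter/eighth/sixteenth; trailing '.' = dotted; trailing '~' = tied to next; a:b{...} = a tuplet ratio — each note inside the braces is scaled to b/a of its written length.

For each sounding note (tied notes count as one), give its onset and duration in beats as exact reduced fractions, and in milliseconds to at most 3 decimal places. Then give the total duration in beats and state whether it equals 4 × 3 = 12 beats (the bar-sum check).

1) 0.0ms=0b +216.086ms=3/7b
2) 216.086ms=3/7b +648.259ms=9/7b
3) 864.346ms=12/7b +216.086ms=3/7b
4) 1080.432ms=15/7b +216.086ms=3/7b
5) 1296.519ms=18/7b +216.086ms=3/7b
6) 1512.605ms=3b +756.303ms=3/2b
7) 2268.908ms=9/2b +108.043ms=3/14b
8) 2376.951ms=33/7b +108.043ms=3/14b
9) 2484.994ms=69/14b +108.043ms=3/14b
10) 2593.037ms=36/7b +108.043ms=3/14b
11) 2701.08ms=75/14b +108.043ms=3/14b
12) 2809.124ms=39/7b +108.043ms=3/14b
13) 2917.167ms=81/14b +108.043ms=3/14b
14) 3025.21ms=6b +378.151ms=3/4b
15) 3403.361ms=27/4b +378.151ms=3/4b
16) 3781.513ms=15/2b +756.303ms=3/2b
17) 4537.815ms=9b +756.303ms=3/2b
18) 5294.118ms=21/2b +378.151ms=3/4b
19) 5672.269ms=45/4b +189.076ms=3/8b
20) 5861.345ms=93/8b +189.076ms=3/8b
Σ=12b of 12 (119bpm 3/4) — PASS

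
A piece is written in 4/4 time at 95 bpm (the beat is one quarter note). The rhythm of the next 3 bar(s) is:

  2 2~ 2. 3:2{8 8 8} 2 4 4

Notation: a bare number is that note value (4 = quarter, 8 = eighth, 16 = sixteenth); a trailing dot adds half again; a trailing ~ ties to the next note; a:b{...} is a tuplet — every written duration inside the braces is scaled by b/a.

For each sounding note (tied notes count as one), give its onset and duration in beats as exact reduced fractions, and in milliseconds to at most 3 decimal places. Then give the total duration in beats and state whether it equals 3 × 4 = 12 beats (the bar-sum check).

1) 0.0ms=0b +1263.158ms=2b
2) 1263.158ms=2b +3157.895ms=5b
3) 4421.053ms=7b +210.526ms=1/3b
4) 4631.579ms=22/3b +210.526ms=1/3b
5) 4842.105ms=23/3b +210.526ms=1/3b
6) 5052.632ms=8b +1263.158ms=2b
7) 6315.789ms=10b +631.579ms=1b
8) 6947.368ms=11b +631.579ms=1b
Σ=12b of 12 (95bpm 4/4) — PASS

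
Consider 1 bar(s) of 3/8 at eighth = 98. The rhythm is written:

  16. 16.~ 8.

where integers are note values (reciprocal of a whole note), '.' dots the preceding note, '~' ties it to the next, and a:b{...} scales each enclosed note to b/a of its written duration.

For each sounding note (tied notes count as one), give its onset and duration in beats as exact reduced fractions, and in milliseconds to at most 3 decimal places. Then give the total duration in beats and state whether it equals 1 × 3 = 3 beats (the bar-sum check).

1) 0.0ms=0b +459.184ms=3/4b
2) 459.184ms=3/4b +1377.551ms=9/4b
Σ=3b of 3 (98bpm 3/8) — PASS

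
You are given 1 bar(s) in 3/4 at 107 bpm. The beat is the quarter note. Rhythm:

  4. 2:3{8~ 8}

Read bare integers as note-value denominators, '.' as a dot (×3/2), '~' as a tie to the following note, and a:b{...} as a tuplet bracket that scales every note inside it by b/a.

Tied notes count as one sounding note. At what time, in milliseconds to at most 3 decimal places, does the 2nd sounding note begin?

note 2 onset = 3/2b = 841.121ms

1. 0.0ms @ 0 + 841.121ms (3/2)
2. 841.121ms @ 3/2 + 841.121ms (3/2)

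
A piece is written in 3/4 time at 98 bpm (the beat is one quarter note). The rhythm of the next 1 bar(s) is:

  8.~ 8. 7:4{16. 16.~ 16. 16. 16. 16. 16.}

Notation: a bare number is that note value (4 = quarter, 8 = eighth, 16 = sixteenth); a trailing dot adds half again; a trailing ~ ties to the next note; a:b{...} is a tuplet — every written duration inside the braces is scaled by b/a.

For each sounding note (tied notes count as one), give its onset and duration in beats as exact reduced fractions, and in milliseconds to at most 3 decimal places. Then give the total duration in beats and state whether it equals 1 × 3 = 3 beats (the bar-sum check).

1) 0.0ms=0b +918.367ms=3/2b
2) 918.367ms=3/2b +131.195ms=3/14b
3) 1049.563ms=12/7b +262.391ms=3/7b
4) 1311.953ms=15/7b +131.195ms=3/14b
5) 1443.149ms=33/14b +131.195ms=3/14b
6) 1574.344ms=18/7b +131.195ms=3/14b
7) 1705.539ms=39/14b +131.195ms=3/14b
Σ=3b of 3 (98bpm 3/4) — PASS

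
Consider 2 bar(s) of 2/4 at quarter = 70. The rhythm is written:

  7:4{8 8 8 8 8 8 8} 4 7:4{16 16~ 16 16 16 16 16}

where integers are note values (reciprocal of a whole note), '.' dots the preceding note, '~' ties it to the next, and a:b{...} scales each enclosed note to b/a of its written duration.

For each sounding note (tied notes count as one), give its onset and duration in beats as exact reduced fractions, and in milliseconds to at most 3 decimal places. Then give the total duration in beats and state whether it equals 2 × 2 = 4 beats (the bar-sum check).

1) 0.0ms=0b +244.898ms=2/7b
2) 244.898ms=2/7b +244.898ms=2/7b
3) 489.796ms=4/7b +244.898ms=2/7b
4) 734.694ms=6/7b +244.898ms=2/7b
5) 979.592ms=8/7b +244.898ms=2/7b
6) 1224.49ms=10/7b +244.898ms=2/7b
7) 1469.388ms=12/7b +244.898ms=2/7b
8) 1714.286ms=2b +857.143ms=1b
9) 2571.429ms=3b +122.449ms=1/7b
10) 2693.878ms=22/7b +244.898ms=2/7b
11) 2938.776ms=24/7b +122.449ms=1/7b
12) 3061.224ms=25/7b +122.449ms=1/7b
13) 3183.673ms=26/7b +122.449ms=1/7b
14) 3306.122ms=27/7b +122.449ms=1/7b
Σ=4b of 4 (70bpm 2/4) — PASS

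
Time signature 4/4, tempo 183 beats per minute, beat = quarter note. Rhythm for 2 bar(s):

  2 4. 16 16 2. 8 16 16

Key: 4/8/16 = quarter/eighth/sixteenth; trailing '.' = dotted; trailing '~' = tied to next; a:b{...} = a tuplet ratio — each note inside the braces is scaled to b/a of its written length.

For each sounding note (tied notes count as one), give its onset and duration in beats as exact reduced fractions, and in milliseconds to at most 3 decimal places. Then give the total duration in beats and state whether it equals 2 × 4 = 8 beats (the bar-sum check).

1) 0.0ms=0b +655.738ms=2b
2) 655.738ms=2b +491.803ms=3/2b
3) 1147.541ms=7/2b +81.967ms=1/4b
4) 1229.508ms=15/4b +81.967ms=1/4b
5) 1311.475ms=4b +983.607ms=3b
6) 2295.082ms=7b +163.934ms=1/2b
7) 2459.016ms=15/2b +81.967ms=1/4b
8) 2540.984ms=31/4b +81.967ms=1/4b
Σ=8b of 8 (183bpm 4/4) — PASS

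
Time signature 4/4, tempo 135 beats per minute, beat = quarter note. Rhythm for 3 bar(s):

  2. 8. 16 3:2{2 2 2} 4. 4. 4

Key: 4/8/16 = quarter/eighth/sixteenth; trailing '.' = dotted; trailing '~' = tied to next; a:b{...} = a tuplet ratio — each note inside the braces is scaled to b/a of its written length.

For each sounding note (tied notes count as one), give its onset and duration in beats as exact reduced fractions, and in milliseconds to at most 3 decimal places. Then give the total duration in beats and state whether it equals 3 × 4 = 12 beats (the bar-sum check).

1) 0.0ms=0b +1333.333ms=3b
2) 1333.333ms=3b +333.333ms=3/4b
3) 1666.667ms=15/4b +111.111ms=1/4b
4) 1777.778ms=4b +592.593ms=4/3b
5) 2370.37ms=16/3b +592.593ms=4/3b
6) 2962.963ms=20/3b +592.593ms=4/3b
7) 3555.556ms=8b +666.667ms=3/2b
8) 4222.222ms=19/2b +666.667ms=3/2b
9) 4888.889ms=11b +444.444ms=1b
Σ=12b of 12 (135bpm 4/4) — PASS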